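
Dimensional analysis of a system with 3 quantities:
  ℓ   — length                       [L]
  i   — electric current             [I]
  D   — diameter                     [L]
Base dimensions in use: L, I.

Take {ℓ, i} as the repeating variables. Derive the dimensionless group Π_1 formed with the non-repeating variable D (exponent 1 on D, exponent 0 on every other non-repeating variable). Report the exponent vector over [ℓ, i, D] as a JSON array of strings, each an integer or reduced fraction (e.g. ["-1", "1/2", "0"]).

Write exponents as rows L,I / cols ℓ,i,D:
  L: [ 1  0  1]
  I: [ 0  1  0]
Row reduction gives pivot columns ℓ,i; rank = 2
Pivot set = {ℓ,i}, free = {D}
RREF:
  r0: [   1    0    1]
  r1: [   0    1    0]
Fix exponent of D at 1; solve each RREF row for its pivot's exponent:
  r0: exp(ℓ) + (1)·1 = 0 ⇒ exp(ℓ) = -1
  r1: exp(i) + (0)·1 = 0 ⇒ exp(i) = 0
Π_1 = ℓ^-1 · D

["-1", "0", "1"]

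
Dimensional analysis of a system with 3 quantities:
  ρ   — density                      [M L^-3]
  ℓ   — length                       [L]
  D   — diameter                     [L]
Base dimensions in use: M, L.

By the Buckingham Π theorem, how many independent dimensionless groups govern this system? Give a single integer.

Write exponents as rows M,L / cols ρ,ℓ,D:
  M: [ 1  0  0]
  L: [-3  1  1]
RREF → pivots at {ρ,ℓ} ⇒ r = 2
3 vars − rank 2 = 1 Π group

1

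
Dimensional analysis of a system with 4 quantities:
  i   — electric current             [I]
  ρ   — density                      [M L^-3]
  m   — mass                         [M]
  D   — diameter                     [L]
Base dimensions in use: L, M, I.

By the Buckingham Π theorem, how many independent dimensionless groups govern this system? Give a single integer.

1

Write exponents as rows L,M,I / cols i,ρ,m,D:
  L: [ 0 -3  0  1]
  M: [ 0  1  1  0]
  I: [ 1  0  0  0]
Echelon form has 3 nonzero rows (pivots: i,ρ,m)
4 vars − rank 3 = 1 Π group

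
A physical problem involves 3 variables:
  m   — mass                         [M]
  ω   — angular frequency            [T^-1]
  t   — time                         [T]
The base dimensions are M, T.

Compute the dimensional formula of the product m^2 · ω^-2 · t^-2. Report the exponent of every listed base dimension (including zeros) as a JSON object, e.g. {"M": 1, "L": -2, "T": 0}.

Exponent matrix [M,T] × [m,ω,t]:
  M: [ 1  0  0]
  T: [ 0 -1  1]
  [M]: (2)·1+(-2)·0+(-2)·0 = 2
  [T]: (2)·0+(-2)·-1+(-2)·1 = 0
⇒ M^2

{"M": 2, "T": 0}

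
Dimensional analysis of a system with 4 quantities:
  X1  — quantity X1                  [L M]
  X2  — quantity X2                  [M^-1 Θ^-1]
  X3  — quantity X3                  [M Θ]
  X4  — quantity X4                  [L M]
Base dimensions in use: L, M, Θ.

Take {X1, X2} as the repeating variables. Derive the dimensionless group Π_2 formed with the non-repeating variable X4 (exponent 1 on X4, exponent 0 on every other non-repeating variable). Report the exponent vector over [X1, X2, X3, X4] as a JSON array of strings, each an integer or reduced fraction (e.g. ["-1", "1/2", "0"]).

Write exponents as rows L,M,Θ / cols X1,X2,X3,X4:
  L: [ 1  0  0  1]
  M: [ 1 -1  1  1]
  Θ: [ 0 -1  1  0]
Echelon form has 2 nonzero rows (pivots: X1,X2)
Repeat: X1,X2; free: X3,X4
RREF:
  r0: [   1    0    0    1]
  r1: [   0    1   -1    0]
  r2: [   0    0    0    0]
Fix exponent of X4 at 1, X3 at 0; solve each RREF row for its pivot's exponent:
  r0: exp(X1) + (1)·1 = 0 ⇒ exp(X1) = -1
  r1: exp(X2) + (0)·1 = 0 ⇒ exp(X2) = 0
Π_2 = X1^-1 · X4

["-1", "0", "0", "1"]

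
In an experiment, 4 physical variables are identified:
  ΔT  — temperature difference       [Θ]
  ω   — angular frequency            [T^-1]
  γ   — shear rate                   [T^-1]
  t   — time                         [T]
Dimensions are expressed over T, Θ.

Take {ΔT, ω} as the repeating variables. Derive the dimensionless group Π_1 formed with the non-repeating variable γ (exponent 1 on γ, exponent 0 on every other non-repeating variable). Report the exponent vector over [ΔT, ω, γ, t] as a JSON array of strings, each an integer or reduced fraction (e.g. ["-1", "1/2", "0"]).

Write exponents as rows T,Θ / cols ΔT,ω,γ,t:
  T: [ 0 -1 -1  1]
  Θ: [ 1  0  0  0]
RREF → pivots at {ΔT,ω} ⇒ r = 2
Pivot set = {ΔT,ω}, free = {γ,t}
RREF:
  r0: [   1    0    0    0]
  r1: [   0    1    1   -1]
Fix exponent of γ at 1, t at 0; solve each RREF row for its pivot's exponent:
  r0: exp(ΔT) + (0)·1 = 0 ⇒ exp(ΔT) = 0
  r1: exp(ω) + (1)·1 = 0 ⇒ exp(ω) = -1
Π_1 = ω^-1 · γ

["0", "-1", "1", "0"]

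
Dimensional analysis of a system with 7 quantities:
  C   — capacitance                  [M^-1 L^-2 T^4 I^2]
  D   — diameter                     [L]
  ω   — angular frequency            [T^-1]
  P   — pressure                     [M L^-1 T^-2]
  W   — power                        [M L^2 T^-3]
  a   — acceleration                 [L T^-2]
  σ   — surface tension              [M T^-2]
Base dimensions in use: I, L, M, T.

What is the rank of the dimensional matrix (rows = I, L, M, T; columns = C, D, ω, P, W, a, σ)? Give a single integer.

4

Write exponents as rows I,L,M,T / cols C,D,ω,P,W,a,σ:
  I: [ 2  0  0  0  0  0  0]
  L: [-2  1  0 -1  2  1  0]
  M: [-1  0  0  1  1  0  1]
  T: [ 4  0 -1 -2 -3 -2 -2]
Row reduction gives pivot columns C,D,ω,P; rank = 4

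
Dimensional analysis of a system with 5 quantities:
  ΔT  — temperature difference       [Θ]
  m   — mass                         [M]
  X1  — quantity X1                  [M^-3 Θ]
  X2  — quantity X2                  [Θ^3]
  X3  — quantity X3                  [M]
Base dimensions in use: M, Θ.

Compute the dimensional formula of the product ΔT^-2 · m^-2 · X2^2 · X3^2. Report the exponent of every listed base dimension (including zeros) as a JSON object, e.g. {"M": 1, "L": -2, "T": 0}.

{"M": 0, "Θ": 4}

Write exponents as rows M,Θ / cols ΔT,m,X1,X2,X3:
  M: [ 0  1 -3  0  1]
  Θ: [ 1  0  1  3  0]
  [M]: (-2)·0+(-2)·1+(2)·0+(2)·1 = 0
  [Θ]: (-2)·1+(-2)·0+(2)·3+(2)·0 = 4
⇒ Θ^4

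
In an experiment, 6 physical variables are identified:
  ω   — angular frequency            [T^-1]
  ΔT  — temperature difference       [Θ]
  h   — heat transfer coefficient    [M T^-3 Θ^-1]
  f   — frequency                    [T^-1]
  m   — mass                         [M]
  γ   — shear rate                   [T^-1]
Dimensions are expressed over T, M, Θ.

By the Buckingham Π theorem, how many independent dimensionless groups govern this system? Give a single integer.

Exponent matrix [T,M,Θ] × [ω,ΔT,h,f,m,γ]:
  T: [-1  0 -3 -1  0 -1]
  M: [ 0  0  1  0  1  0]
  Θ: [ 0  1 -1  0  0  0]
Echelon form has 3 nonzero rows (pivots: ω,ΔT,h)
Π count = n − r = 6 − 3 = 3

3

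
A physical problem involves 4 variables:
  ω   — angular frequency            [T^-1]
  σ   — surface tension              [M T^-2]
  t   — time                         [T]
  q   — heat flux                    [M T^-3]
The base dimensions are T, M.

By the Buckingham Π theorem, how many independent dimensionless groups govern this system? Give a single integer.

Write exponents as rows T,M / cols ω,σ,t,q:
  T: [-1 -2  1 -3]
  M: [ 0  1  0  1]
Echelon form has 2 nonzero rows (pivots: ω,σ)
n=4, r=2 ⇒ 2 dimensionless groups

2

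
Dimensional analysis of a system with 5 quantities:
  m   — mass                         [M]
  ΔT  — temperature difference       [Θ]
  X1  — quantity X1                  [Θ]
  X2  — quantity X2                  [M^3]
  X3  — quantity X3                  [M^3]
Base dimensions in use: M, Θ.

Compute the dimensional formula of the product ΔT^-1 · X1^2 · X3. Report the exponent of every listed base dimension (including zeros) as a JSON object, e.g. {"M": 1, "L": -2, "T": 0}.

Write exponents as rows M,Θ / cols m,ΔT,X1,X2,X3:
  M: [ 1  0  0  3  3]
  Θ: [ 0  1  1  0  0]
  [M]: (-1)·0+(2)·0+(1)·3 = 3
  [Θ]: (-1)·1+(2)·1+(1)·0 = 1
⇒ M^3 Θ

{"M": 3, "Θ": 1}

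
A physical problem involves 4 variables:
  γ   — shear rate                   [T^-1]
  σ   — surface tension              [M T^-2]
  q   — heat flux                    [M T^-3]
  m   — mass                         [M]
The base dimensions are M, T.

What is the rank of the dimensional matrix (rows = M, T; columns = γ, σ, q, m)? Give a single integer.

2

Exponent matrix [M,T] × [γ,σ,q,m]:
  M: [ 0  1  1  1]
  T: [-1 -2 -3  0]
RREF → pivots at {γ,σ} ⇒ r = 2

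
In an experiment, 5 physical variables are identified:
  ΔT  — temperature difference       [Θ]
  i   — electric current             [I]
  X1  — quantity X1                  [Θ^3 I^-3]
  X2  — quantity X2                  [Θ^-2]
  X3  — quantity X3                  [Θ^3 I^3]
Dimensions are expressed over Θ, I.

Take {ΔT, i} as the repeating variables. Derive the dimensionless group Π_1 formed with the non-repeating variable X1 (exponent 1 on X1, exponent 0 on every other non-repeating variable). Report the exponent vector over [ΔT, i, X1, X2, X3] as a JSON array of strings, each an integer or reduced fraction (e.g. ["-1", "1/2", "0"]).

["-3", "3", "1", "0", "0"]

Write exponents as rows Θ,I / cols ΔT,i,X1,X2,X3:
  Θ: [ 1  0  3 -2  3]
  I: [ 0  1 -3  0  3]
Row reduction gives pivot columns ΔT,i; rank = 2
Pivot set = {ΔT,i}, free = {X1,X2,X3}
RREF:
  r0: [   1    0    3   -2    3]
  r1: [   0    1   -3    0    3]
Fix exponent of X1 at 1, X2 at 0, X3 at 0; solve each RREF row for its pivot's exponent:
  r0: exp(ΔT) + (3)·1 = 0 ⇒ exp(ΔT) = -3
  r1: exp(i) + (-3)·1 = 0 ⇒ exp(i) = 3
Π_1 = ΔT^-3 · i^3 · X1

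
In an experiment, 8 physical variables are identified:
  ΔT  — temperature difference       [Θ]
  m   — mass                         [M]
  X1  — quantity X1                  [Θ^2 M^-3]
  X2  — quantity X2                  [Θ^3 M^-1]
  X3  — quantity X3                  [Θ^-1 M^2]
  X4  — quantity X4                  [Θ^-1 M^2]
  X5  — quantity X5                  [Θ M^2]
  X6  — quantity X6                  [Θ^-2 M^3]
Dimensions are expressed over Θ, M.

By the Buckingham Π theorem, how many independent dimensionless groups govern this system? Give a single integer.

6

Write exponents as rows Θ,M / cols ΔT,m,X1,X2,X3,X4,X5,X6:
  Θ: [ 1  0  2  3 -1 -1  1 -2]
  M: [ 0  1 -3 -1  2  2  2  3]
Row reduction gives pivot columns ΔT,m; rank = 2
n=8, r=2 ⇒ 6 dimensionless groups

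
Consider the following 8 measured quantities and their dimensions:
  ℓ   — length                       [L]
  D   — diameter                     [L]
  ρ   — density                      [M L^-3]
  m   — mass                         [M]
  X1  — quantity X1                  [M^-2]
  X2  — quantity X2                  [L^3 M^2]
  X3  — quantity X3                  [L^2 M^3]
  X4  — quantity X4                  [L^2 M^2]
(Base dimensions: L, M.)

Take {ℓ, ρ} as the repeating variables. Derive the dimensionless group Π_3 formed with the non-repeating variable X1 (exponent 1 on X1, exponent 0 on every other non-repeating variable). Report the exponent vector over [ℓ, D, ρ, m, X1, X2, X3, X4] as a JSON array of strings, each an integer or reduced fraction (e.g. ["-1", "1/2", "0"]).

["6", "0", "2", "0", "1", "0", "0", "0"]

Write exponents as rows L,M / cols ℓ,D,ρ,m,X1,X2,X3,X4:
  L: [ 1  1 -3  0  0  3  2  2]
  M: [ 0  0  1  1 -2  2  3  2]
RREF → pivots at {ℓ,ρ} ⇒ r = 2
Repeat: ℓ,ρ; free: D,m,X1,X2,X3,X4
RREF:
  r0: [   1    1    0    3   -6    9   11    8]
  r1: [   0    0    1    1   -2    2    3    2]
Fix exponent of X1 at 1, D at 0, m at 0, X2 at 0, X3 at 0, X4 at 0; solve each RREF row for its pivot's exponent:
  r0: exp(ℓ) + (-6)·1 = 0 ⇒ exp(ℓ) = 6
  r1: exp(ρ) + (-2)·1 = 0 ⇒ exp(ρ) = 2
Π_3 = ℓ^6 · ρ^2 · X1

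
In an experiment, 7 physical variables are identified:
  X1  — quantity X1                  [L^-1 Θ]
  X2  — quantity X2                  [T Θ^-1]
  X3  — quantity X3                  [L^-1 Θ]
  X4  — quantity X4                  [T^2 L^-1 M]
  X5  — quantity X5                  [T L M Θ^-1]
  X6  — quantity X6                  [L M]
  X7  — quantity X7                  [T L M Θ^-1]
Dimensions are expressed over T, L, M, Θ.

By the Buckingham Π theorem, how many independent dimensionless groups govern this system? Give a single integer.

Dimensional matrix (T×L×M×Θ by X1×X2×X3×X4×X5×X6×X7):
  T: [ 0  1  0  2  1  0  1]
  L: [-1  0 -1 -1  1  1  1]
  M: [ 0  0  0  1  1  1  1]
  Θ: [ 1 -1  1  0 -1  0 -1]
RREF → pivots at {X1,X2,X4} ⇒ r = 3
n=7, r=3 ⇒ 4 dimensionless groups

4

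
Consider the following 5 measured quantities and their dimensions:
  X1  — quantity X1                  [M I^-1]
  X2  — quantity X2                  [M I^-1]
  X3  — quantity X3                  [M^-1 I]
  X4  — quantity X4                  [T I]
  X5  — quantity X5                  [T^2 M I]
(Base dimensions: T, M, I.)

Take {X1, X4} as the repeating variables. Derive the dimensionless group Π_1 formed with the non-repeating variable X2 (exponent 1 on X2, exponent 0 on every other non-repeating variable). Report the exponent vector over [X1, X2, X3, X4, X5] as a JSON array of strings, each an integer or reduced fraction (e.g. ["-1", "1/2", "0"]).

["-1", "1", "0", "0", "0"]

Write exponents as rows T,M,I / cols X1,X2,X3,X4,X5:
  T: [ 0  0  0  1  2]
  M: [ 1  1 -1  0  1]
  I: [-1 -1  1  1  1]
Row reduction gives pivot columns X1,X4; rank = 2
Repeat: X1,X4; free: X2,X3,X5
RREF:
  r0: [   1    1   -1    0    1]
  r1: [   0    0    0    1    2]
  r2: [   0    0    0    0    0]
Fix exponent of X2 at 1, X3 at 0, X5 at 0; solve each RREF row for its pivot's exponent:
  r0: exp(X1) + (1)·1 = 0 ⇒ exp(X1) = -1
  r1: exp(X4) + (0)·1 = 0 ⇒ exp(X4) = 0
Π_1 = X1^-1 · X2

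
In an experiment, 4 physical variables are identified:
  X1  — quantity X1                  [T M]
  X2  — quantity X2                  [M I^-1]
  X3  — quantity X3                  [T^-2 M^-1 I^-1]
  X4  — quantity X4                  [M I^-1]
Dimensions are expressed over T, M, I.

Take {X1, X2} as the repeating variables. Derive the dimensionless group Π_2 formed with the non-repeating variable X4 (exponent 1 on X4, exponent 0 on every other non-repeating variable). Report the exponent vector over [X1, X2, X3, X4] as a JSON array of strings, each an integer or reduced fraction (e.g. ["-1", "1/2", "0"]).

["0", "-1", "0", "1"]

Write exponents as rows T,M,I / cols X1,X2,X3,X4:
  T: [ 1  0 -2  0]
  M: [ 1  1 -1  1]
  I: [ 0 -1 -1 -1]
RREF → pivots at {X1,X2} ⇒ r = 2
Pivot set = {X1,X2}, free = {X3,X4}
RREF:
  r0: [   1    0   -2    0]
  r1: [   0    1    1    1]
  r2: [   0    0    0    0]
Fix exponent of X4 at 1, X3 at 0; solve each RREF row for its pivot's exponent:
  r0: exp(X1) + (0)·1 = 0 ⇒ exp(X1) = 0
  r1: exp(X2) + (1)·1 = 0 ⇒ exp(X2) = -1
Π_2 = X2^-1 · X4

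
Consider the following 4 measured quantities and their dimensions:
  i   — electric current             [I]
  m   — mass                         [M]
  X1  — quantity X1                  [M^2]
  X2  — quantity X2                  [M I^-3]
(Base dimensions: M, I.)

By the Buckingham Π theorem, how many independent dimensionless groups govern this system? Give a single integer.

2

Exponent matrix [M,I] × [i,m,X1,X2]:
  M: [ 0  1  2  1]
  I: [ 1  0  0 -3]
Echelon form has 2 nonzero rows (pivots: i,m)
Π count = n − r = 4 − 2 = 2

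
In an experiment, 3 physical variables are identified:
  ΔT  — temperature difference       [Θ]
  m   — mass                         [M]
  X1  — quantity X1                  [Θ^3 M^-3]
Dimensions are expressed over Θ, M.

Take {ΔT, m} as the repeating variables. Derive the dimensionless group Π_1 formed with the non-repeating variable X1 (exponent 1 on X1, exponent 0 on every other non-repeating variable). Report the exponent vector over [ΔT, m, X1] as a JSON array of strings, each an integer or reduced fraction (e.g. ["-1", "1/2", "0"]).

Exponent matrix [Θ,M] × [ΔT,m,X1]:
  Θ: [ 1  0  3]
  M: [ 0  1 -3]
RREF → pivots at {ΔT,m} ⇒ r = 2
Repeat: ΔT,m; free: X1
RREF:
  r0: [   1    0    3]
  r1: [   0    1   -3]
Fix exponent of X1 at 1; solve each RREF row for its pivot's exponent:
  r0: exp(ΔT) + (3)·1 = 0 ⇒ exp(ΔT) = -3
  r1: exp(m) + (-3)·1 = 0 ⇒ exp(m) = 3
Π_1 = ΔT^-3 · m^3 · X1

["-3", "3", "1"]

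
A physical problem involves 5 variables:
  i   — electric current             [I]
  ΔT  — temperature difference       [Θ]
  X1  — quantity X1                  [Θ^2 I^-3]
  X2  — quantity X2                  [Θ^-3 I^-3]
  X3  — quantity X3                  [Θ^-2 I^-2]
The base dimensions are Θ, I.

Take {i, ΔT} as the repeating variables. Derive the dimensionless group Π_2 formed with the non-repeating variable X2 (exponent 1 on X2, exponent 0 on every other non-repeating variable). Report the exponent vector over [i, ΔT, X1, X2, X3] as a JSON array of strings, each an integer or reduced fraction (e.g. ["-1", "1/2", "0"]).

["3", "3", "0", "1", "0"]

Dimensional matrix (Θ×I by i×ΔT×X1×X2×X3):
  Θ: [ 0  1  2 -3 -2]
  I: [ 1  0 -3 -3 -2]
RREF → pivots at {i,ΔT} ⇒ r = 2
Repeat: i,ΔT; free: X1,X2,X3
RREF:
  r0: [   1    0   -3   -3   -2]
  r1: [   0    1    2   -3   -2]
Fix exponent of X2 at 1, X1 at 0, X3 at 0; solve each RREF row for its pivot's exponent:
  r0: exp(i) + (-3)·1 = 0 ⇒ exp(i) = 3
  r1: exp(ΔT) + (-3)·1 = 0 ⇒ exp(ΔT) = 3
Π_2 = i^3 · ΔT^3 · X2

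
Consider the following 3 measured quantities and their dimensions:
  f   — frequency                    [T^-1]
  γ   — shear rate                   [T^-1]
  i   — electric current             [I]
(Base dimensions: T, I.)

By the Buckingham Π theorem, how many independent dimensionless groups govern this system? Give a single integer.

1

Write exponents as rows T,I / cols f,γ,i:
  T: [-1 -1  0]
  I: [ 0  0  1]
RREF → pivots at {f,i} ⇒ r = 2
n=3, r=2 ⇒ 1 dimensionless group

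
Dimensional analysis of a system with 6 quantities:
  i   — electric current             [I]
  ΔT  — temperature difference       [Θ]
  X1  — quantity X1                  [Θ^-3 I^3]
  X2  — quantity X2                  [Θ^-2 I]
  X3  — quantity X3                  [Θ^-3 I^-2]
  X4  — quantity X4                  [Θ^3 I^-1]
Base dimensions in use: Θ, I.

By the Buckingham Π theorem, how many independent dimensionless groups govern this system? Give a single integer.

4

Write exponents as rows Θ,I / cols i,ΔT,X1,X2,X3,X4:
  Θ: [ 0  1 -3 -2 -3  3]
  I: [ 1  0  3  1 -2 -1]
Row reduction gives pivot columns i,ΔT; rank = 2
Π count = n − r = 6 − 2 = 4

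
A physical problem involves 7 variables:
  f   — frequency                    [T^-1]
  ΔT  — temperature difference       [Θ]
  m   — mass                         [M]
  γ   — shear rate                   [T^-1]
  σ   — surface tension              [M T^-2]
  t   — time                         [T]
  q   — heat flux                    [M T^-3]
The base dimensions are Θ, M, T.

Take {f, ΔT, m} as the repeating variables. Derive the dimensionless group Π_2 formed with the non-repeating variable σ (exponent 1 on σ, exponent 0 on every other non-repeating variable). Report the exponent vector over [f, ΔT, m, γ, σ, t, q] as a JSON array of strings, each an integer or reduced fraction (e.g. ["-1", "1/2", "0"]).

Write exponents as rows Θ,M,T / cols f,ΔT,m,γ,σ,t,q:
  Θ: [ 0  1  0  0  0  0  0]
  M: [ 0  0  1  0  1  0  1]
  T: [-1  0  0 -1 -2  1 -3]
Row reduction gives pivot columns f,ΔT,m; rank = 3
Repeat: f,ΔT,m; free: γ,σ,t,q
RREF:
  r0: [   1    0    0    1    2   -1    3]
  r1: [   0    1    0    0    0    0    0]
  r2: [   0    0    1    0    1    0    1]
Fix exponent of σ at 1, γ at 0, t at 0, q at 0; solve each RREF row for its pivot's exponent:
  r0: exp(f) + (2)·1 = 0 ⇒ exp(f) = -2
  r1: exp(ΔT) + (0)·1 = 0 ⇒ exp(ΔT) = 0
  r2: exp(m) + (1)·1 = 0 ⇒ exp(m) = -1
Π_2 = f^-2 · m^-1 · σ

["-2", "0", "-1", "0", "1", "0", "0"]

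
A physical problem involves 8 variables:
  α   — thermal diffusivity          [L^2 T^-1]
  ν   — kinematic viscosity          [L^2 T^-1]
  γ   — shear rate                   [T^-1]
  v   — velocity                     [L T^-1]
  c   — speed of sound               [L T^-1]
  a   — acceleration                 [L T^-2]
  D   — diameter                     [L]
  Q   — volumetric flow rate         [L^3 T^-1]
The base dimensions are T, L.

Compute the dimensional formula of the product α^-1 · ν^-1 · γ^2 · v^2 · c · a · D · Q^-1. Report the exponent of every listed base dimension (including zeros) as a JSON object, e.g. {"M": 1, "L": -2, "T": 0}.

{"T": -4, "L": -2}

Exponent matrix [T,L] × [α,ν,γ,v,c,a,D,Q]:
  T: [-1 -1 -1 -1 -1 -2  0 -1]
  L: [ 2  2  0  1  1  1  1  3]
  [T]: (-1)·-1+(-1)·-1+(2)·-1+(2)·-1+(1)·-1+(1)·-2+(1)·0+(-1)·-1 = -4
  [L]: (-1)·2+(-1)·2+(2)·0+(2)·1+(1)·1+(1)·1+(1)·1+(-1)·3 = -2
⇒ T^-4 L^-2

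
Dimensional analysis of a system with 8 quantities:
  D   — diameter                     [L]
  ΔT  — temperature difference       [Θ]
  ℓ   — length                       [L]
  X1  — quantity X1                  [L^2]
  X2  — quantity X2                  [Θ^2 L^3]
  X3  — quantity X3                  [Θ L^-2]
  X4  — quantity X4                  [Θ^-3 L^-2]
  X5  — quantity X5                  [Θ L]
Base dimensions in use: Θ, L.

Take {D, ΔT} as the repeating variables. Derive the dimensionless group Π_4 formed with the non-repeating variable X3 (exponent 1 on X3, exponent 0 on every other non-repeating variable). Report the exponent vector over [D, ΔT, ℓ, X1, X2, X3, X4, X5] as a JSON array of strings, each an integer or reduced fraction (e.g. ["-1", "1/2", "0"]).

Exponent matrix [Θ,L] × [D,ΔT,ℓ,X1,X2,X3,X4,X5]:
  Θ: [ 0  1  0  0  2  1 -3  1]
  L: [ 1  0  1  2  3 -2 -2  1]
RREF → pivots at {D,ΔT} ⇒ r = 2
Repeat: D,ΔT; free: ℓ,X1,X2,X3,X4,X5
RREF:
  r0: [   1    0    1    2    3   -2   -2    1]
  r1: [   0    1    0    0    2    1   -3    1]
Fix exponent of X3 at 1, ℓ at 0, X1 at 0, X2 at 0, X4 at 0, X5 at 0; solve each RREF row for its pivot's exponent:
  r0: exp(D) + (-2)·1 = 0 ⇒ exp(D) = 2
  r1: exp(ΔT) + (1)·1 = 0 ⇒ exp(ΔT) = -1
Π_4 = D^2 · ΔT^-1 · X3

["2", "-1", "0", "0", "0", "1", "0", "0"]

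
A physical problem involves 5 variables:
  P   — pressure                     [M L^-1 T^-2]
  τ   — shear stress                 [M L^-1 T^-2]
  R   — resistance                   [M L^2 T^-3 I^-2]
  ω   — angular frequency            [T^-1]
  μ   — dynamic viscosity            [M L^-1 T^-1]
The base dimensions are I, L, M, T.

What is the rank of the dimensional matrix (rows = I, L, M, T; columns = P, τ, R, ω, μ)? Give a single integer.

Exponent matrix [I,L,M,T] × [P,τ,R,ω,μ]:
  I: [ 0  0 -2  0  0]
  L: [-1 -1  2  0 -1]
  M: [ 1  1  1  0  1]
  T: [-2 -2 -3 -1 -1]
Row reduction gives pivot columns P,R,ω; rank = 3

3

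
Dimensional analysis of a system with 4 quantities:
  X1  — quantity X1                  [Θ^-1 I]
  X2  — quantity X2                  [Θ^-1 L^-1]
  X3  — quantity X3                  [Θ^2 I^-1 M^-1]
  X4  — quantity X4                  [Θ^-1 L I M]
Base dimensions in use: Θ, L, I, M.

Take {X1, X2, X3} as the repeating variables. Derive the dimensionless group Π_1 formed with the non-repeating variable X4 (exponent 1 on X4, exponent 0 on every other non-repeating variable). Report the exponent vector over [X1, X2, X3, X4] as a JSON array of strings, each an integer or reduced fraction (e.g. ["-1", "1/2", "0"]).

Exponent matrix [Θ,L,I,M] × [X1,X2,X3,X4]:
  Θ: [-1 -1  2 -1]
  L: [ 0 -1  0  1]
  I: [ 1  0 -1  1]
  M: [ 0  0 -1  1]
Echelon form has 3 nonzero rows (pivots: X1,X2,X3)
Pivot set = {X1,X2,X3}, free = {X4}
RREF:
  r0: [   1    0    0    0]
  r1: [   0    1    0   -1]
  r2: [   0    0    1   -1]
  r3: [   0    0    0    0]
Fix exponent of X4 at 1; solve each RREF row for its pivot's exponent:
  r0: exp(X1) + (0)·1 = 0 ⇒ exp(X1) = 0
  r1: exp(X2) + (-1)·1 = 0 ⇒ exp(X2) = 1
  r2: exp(X3) + (-1)·1 = 0 ⇒ exp(X3) = 1
Π_1 = X2 · X3 · X4

["0", "1", "1", "1"]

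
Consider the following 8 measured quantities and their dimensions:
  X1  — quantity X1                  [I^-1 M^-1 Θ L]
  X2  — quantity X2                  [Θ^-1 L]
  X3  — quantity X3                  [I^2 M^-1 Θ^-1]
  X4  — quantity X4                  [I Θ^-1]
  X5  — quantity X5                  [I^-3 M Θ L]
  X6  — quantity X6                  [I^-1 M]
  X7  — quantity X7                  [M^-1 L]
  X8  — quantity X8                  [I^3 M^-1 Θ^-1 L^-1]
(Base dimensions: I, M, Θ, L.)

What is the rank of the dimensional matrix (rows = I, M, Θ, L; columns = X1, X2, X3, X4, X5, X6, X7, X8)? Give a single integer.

Dimensional matrix (I×M×Θ×L by X1×X2×X3×X4×X5×X6×X7×X8):
  I: [-1  0  2  1 -3 -1  0  3]
  M: [-1  0 -1  0  1  1 -1 -1]
  Θ: [ 1 -1 -1 -1  1  0  0 -1]
  L: [ 1  1  0  0  1  0  1 -1]
RREF → pivots at {X1,X2,X3} ⇒ r = 3

3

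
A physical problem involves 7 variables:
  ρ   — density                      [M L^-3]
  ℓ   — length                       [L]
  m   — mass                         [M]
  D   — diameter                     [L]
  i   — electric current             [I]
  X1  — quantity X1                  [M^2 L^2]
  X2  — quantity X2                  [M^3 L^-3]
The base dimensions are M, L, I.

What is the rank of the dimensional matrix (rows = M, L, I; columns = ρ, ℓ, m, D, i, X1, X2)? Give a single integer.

Dimensional matrix (M×L×I by ρ×ℓ×m×D×i×X1×X2):
  M: [ 1  0  1  0  0  2  3]
  L: [-3  1  0  1  0  2 -3]
  I: [ 0  0  0  0  1  0  0]
Echelon form has 3 nonzero rows (pivots: ρ,ℓ,i)

3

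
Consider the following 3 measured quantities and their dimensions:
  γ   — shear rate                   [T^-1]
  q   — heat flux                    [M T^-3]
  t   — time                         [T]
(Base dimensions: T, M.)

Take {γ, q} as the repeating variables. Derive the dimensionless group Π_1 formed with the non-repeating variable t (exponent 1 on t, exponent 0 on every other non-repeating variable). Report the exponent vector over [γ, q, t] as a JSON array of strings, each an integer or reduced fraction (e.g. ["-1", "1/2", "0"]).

["1", "0", "1"]

Exponent matrix [T,M] × [γ,q,t]:
  T: [-1 -3  1]
  M: [ 0  1  0]
RREF → pivots at {γ,q} ⇒ r = 2
Pivot set = {γ,q}, free = {t}
RREF:
  r0: [   1    0   -1]
  r1: [   0    1    0]
Fix exponent of t at 1; solve each RREF row for its pivot's exponent:
  r0: exp(γ) + (-1)·1 = 0 ⇒ exp(γ) = 1
  r1: exp(q) + (0)·1 = 0 ⇒ exp(q) = 0
Π_1 = γ · t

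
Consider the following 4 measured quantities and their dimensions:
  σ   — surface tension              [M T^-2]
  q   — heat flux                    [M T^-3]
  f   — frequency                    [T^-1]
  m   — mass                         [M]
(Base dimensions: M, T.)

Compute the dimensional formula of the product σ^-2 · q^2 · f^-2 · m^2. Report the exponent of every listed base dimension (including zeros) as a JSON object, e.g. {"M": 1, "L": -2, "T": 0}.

{"M": 2, "T": 0}

Dimensional matrix (M×T by σ×q×f×m):
  M: [ 1  1  0  1]
  T: [-2 -3 -1  0]
  [M]: (-2)·1+(2)·1+(-2)·0+(2)·1 = 2
  [T]: (-2)·-2+(2)·-3+(-2)·-1+(2)·0 = 0
⇒ M^2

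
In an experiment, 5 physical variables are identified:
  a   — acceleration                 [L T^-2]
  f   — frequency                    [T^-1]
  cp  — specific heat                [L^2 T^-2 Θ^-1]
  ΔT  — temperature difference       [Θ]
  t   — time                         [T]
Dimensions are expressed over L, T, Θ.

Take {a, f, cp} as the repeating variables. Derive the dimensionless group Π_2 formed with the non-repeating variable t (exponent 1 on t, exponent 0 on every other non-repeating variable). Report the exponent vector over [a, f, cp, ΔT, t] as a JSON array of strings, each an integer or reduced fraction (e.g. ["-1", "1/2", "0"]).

Write exponents as rows L,T,Θ / cols a,f,cp,ΔT,t:
  L: [ 1  0  2  0  0]
  T: [-2 -1 -2  0  1]
  Θ: [ 0  0 -1  1  0]
Echelon form has 3 nonzero rows (pivots: a,f,cp)
Pivot set = {a,f,cp}, free = {ΔT,t}
RREF:
  r0: [   1    0    0    2    0]
  r1: [   0    1    0   -2   -1]
  r2: [   0    0    1   -1    0]
Fix exponent of t at 1, ΔT at 0; solve each RREF row for its pivot's exponent:
  r0: exp(a) + (0)·1 = 0 ⇒ exp(a) = 0
  r1: exp(f) + (-1)·1 = 0 ⇒ exp(f) = 1
  r2: exp(cp) + (0)·1 = 0 ⇒ exp(cp) = 0
Π_2 = f · t

["0", "1", "0", "0", "1"]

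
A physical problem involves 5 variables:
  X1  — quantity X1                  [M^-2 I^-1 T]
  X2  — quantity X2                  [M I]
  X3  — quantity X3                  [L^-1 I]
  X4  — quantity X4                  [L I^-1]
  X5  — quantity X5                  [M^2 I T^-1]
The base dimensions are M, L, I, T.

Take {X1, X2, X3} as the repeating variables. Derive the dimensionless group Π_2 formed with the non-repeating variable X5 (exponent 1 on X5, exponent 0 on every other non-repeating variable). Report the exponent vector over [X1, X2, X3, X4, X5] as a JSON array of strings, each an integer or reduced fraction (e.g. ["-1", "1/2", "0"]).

Dimensional matrix (M×L×I×T by X1×X2×X3×X4×X5):
  M: [-2  1  0  0  2]
  L: [ 0  0 -1  1  0]
  I: [-1  1  1 -1  1]
  T: [ 1  0  0  0 -1]
Echelon form has 3 nonzero rows (pivots: X1,X2,X3)
Pivot set = {X1,X2,X3}, free = {X4,X5}
RREF:
  r0: [   1    0    0    0   -1]
  r1: [   0    1    0    0    0]
  r2: [   0    0    1   -1    0]
  r3: [   0    0    0    0    0]
Fix exponent of X5 at 1, X4 at 0; solve each RREF row for its pivot's exponent:
  r0: exp(X1) + (-1)·1 = 0 ⇒ exp(X1) = 1
  r1: exp(X2) + (0)·1 = 0 ⇒ exp(X2) = 0
  r2: exp(X3) + (0)·1 = 0 ⇒ exp(X3) = 0
Π_2 = X1 · X5

["1", "0", "0", "0", "1"]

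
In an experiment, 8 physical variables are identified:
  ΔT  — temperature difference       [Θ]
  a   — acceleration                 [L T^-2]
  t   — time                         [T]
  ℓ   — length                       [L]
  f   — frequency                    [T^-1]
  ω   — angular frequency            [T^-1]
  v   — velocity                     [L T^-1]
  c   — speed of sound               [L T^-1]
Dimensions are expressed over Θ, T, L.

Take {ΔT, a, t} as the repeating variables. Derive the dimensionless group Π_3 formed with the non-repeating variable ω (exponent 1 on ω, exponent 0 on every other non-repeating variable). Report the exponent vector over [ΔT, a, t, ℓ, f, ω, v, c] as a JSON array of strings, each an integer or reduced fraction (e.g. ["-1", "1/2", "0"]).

Exponent matrix [Θ,T,L] × [ΔT,a,t,ℓ,f,ω,v,c]:
  Θ: [ 1  0  0  0  0  0  0  0]
  T: [ 0 -2  1  0 -1 -1 -1 -1]
  L: [ 0  1  0  1  0  0  1  1]
Echelon form has 3 nonzero rows (pivots: ΔT,a,t)
Pivot set = {ΔT,a,t}, free = {ℓ,f,ω,v,c}
RREF:
  r0: [   1    0    0    0    0    0    0    0]
  r1: [   0    1    0    1    0    0    1    1]
  r2: [   0    0    1    2   -1   -1    1    1]
Fix exponent of ω at 1, ℓ at 0, f at 0, v at 0, c at 0; solve each RREF row for its pivot's exponent:
  r0: exp(ΔT) + (0)·1 = 0 ⇒ exp(ΔT) = 0
  r1: exp(a) + (0)·1 = 0 ⇒ exp(a) = 0
  r2: exp(t) + (-1)·1 = 0 ⇒ exp(t) = 1
Π_3 = t · ω

["0", "0", "1", "0", "0", "1", "0", "0"]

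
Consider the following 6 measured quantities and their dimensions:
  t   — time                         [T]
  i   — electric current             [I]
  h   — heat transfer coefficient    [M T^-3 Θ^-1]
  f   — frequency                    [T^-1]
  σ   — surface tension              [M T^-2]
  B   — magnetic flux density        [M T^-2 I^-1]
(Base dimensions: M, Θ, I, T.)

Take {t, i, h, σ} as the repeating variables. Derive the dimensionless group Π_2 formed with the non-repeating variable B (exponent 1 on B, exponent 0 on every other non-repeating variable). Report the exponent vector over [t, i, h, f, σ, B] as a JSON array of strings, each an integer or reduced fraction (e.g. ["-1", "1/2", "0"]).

Exponent matrix [M,Θ,I,T] × [t,i,h,f,σ,B]:
  M: [ 0  0  1  0  1  1]
  Θ: [ 0  0 -1  0  0  0]
  I: [ 0  1  0  0  0 -1]
  T: [ 1  0 -3 -1 -2 -2]
Echelon form has 4 nonzero rows (pivots: t,i,h,σ)
Repeat: t,i,h,σ; free: f,B
RREF:
  r0: [   1    0    0   -1    0    0]
  r1: [   0    1    0    0    0   -1]
  r2: [   0    0    1    0    0    0]
  r3: [   0    0    0    0    1    1]
Fix exponent of B at 1, f at 0; solve each RREF row for its pivot's exponent:
  r0: exp(t) + (0)·1 = 0 ⇒ exp(t) = 0
  r1: exp(i) + (-1)·1 = 0 ⇒ exp(i) = 1
  r2: exp(h) + (0)·1 = 0 ⇒ exp(h) = 0
  r3: exp(σ) + (1)·1 = 0 ⇒ exp(σ) = -1
Π_2 = i · σ^-1 · B

["0", "1", "0", "0", "-1", "1"]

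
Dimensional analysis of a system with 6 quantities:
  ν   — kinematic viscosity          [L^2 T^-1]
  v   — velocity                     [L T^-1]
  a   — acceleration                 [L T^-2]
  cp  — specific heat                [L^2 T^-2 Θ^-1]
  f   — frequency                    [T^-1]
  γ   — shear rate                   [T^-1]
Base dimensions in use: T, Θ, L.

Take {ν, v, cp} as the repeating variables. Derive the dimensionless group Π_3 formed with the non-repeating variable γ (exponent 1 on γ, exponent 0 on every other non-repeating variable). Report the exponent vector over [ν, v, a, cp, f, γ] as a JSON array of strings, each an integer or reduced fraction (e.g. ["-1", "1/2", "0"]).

Exponent matrix [T,Θ,L] × [ν,v,a,cp,f,γ]:
  T: [-1 -1 -2 -2 -1 -1]
  Θ: [ 0  0  0 -1  0  0]
  L: [ 2  1  1  2  0  0]
RREF → pivots at {ν,v,cp} ⇒ r = 3
Repeat: ν,v,cp; free: a,f,γ
RREF:
  r0: [   1    0   -1    0   -1   -1]
  r1: [   0    1    3    0    2    2]
  r2: [   0    0    0    1    0    0]
Fix exponent of γ at 1, a at 0, f at 0; solve each RREF row for its pivot's exponent:
  r0: exp(ν) + (-1)·1 = 0 ⇒ exp(ν) = 1
  r1: exp(v) + (2)·1 = 0 ⇒ exp(v) = -2
  r2: exp(cp) + (0)·1 = 0 ⇒ exp(cp) = 0
Π_3 = ν · v^-2 · γ

["1", "-2", "0", "0", "0", "1"]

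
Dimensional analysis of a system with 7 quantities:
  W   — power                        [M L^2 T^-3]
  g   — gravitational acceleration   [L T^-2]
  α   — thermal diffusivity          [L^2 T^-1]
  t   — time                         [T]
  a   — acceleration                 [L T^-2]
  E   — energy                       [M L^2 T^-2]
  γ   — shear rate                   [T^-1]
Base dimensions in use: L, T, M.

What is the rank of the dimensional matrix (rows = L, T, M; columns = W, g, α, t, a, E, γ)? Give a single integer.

Dimensional matrix (L×T×M by W×g×α×t×a×E×γ):
  L: [ 2  1  2  0  1  2  0]
  T: [-3 -2 -1  1 -2 -2 -1]
  M: [ 1  0  0  0  0  1  0]
Echelon form has 3 nonzero rows (pivots: W,g,α)

3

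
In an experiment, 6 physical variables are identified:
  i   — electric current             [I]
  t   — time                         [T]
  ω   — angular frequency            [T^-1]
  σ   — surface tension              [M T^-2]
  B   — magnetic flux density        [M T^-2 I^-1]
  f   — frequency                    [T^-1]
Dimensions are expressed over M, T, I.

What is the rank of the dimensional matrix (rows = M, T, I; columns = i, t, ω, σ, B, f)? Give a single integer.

Exponent matrix [M,T,I] × [i,t,ω,σ,B,f]:
  M: [ 0  0  0  1  1  0]
  T: [ 0  1 -1 -2 -2 -1]
  I: [ 1  0  0  0 -1  0]
RREF → pivots at {i,t,σ} ⇒ r = 3

3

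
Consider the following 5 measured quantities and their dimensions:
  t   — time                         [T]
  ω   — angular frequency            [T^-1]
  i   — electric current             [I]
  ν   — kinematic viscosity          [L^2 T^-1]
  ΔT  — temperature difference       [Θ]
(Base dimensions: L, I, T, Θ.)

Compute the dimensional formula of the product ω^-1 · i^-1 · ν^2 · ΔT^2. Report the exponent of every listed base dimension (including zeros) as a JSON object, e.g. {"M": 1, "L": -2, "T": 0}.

Exponent matrix [L,I,T,Θ] × [t,ω,i,ν,ΔT]:
  L: [ 0  0  0  2  0]
  I: [ 0  0  1  0  0]
  T: [ 1 -1  0 -1  0]
  Θ: [ 0  0  0  0  1]
  [L]: (-1)·0+(-1)·0+(2)·2+(2)·0 = 4
  [I]: (-1)·0+(-1)·1+(2)·0+(2)·0 = -1
  [T]: (-1)·-1+(-1)·0+(2)·-1+(2)·0 = -1
  [Θ]: (-1)·0+(-1)·0+(2)·0+(2)·1 = 2
⇒ L^4 I^-1 T^-1 Θ^2

{"L": 4, "I": -1, "T": -1, "Θ": 2}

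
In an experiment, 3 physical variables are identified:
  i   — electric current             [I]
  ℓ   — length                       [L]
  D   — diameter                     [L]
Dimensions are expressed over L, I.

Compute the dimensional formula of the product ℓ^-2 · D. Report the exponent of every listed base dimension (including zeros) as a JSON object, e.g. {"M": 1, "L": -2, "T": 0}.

Write exponents as rows L,I / cols i,ℓ,D:
  L: [ 0  1  1]
  I: [ 1  0  0]
  [L]: (-2)·1+(1)·1 = -1
  [I]: (-2)·0+(1)·0 = 0
⇒ L^-1

{"L": -1, "I": 0}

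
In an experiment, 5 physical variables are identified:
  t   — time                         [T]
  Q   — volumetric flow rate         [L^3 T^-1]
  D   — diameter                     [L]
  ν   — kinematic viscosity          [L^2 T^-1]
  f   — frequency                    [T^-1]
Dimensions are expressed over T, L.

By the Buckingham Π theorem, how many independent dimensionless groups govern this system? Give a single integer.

3

Write exponents as rows T,L / cols t,Q,D,ν,f:
  T: [ 1 -1  0 -1 -1]
  L: [ 0  3  1  2  0]
Row reduction gives pivot columns t,Q; rank = 2
5 vars − rank 2 = 3 Π groups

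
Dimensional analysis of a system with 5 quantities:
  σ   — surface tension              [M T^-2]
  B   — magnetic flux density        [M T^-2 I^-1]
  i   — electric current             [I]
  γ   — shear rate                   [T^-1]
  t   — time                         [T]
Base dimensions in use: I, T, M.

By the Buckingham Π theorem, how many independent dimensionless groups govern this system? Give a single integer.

Exponent matrix [I,T,M] × [σ,B,i,γ,t]:
  I: [ 0 -1  1  0  0]
  T: [-2 -2  0 -1  1]
  M: [ 1  1  0  0  0]
Row reduction gives pivot columns σ,B,γ; rank = 3
Π count = n − r = 5 − 3 = 2

2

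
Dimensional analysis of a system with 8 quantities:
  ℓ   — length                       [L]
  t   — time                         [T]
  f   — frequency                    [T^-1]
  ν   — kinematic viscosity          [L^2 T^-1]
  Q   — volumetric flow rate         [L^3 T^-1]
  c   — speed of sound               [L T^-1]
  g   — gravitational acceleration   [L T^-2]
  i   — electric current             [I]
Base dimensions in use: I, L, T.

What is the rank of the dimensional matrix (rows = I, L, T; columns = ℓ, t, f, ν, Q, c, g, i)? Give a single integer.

3

Write exponents as rows I,L,T / cols ℓ,t,f,ν,Q,c,g,i:
  I: [ 0  0  0  0  0  0  0  1]
  L: [ 1  0  0  2  3  1  1  0]
  T: [ 0  1 -1 -1 -1 -1 -2  0]
Echelon form has 3 nonzero rows (pivots: ℓ,t,i)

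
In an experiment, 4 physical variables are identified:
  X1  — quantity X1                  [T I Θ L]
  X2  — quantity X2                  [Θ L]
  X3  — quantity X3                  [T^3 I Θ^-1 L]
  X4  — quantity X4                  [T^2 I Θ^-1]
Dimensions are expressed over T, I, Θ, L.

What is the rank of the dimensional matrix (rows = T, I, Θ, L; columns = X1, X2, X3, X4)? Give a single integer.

3

Exponent matrix [T,I,Θ,L] × [X1,X2,X3,X4]:
  T: [ 1  0  3  2]
  I: [ 1  0  1  1]
  Θ: [ 1  1 -1 -1]
  L: [ 1  1  1  0]
Echelon form has 3 nonzero rows (pivots: X1,X2,X3)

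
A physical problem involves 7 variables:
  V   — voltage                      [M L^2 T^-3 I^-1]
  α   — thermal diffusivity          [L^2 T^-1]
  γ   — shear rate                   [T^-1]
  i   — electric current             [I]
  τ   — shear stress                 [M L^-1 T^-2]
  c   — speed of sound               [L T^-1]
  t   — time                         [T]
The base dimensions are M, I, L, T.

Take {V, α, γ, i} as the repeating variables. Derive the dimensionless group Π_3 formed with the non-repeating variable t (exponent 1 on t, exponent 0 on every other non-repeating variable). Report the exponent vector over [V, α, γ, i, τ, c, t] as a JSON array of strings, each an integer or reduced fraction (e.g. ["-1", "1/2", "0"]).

Dimensional matrix (M×I×L×T by V×α×γ×i×τ×c×t):
  M: [ 1  0  0  0  1  0  0]
  I: [-1  0  0  1  0  0  0]
  L: [ 2  2  0  0 -1  1  0]
  T: [-3 -1 -1  0 -2 -1  1]
Row reduction gives pivot columns V,α,γ,i; rank = 4
Repeat: V,α,γ,i; free: τ,c,t
RREF:
  r0: [   1    0    0    0    1    0    0]
  r1: [   0    1    0    0 -3/2  1/2    0]
  r2: [   0    0    1    0  1/2  1/2   -1]
  r3: [   0    0    0    1    1    0    0]
Fix exponent of t at 1, τ at 0, c at 0; solve each RREF row for its pivot's exponent:
  r0: exp(V) + (0)·1 = 0 ⇒ exp(V) = 0
  r1: exp(α) + (0)·1 = 0 ⇒ exp(α) = 0
  r2: exp(γ) + (-1)·1 = 0 ⇒ exp(γ) = 1
  r3: exp(i) + (0)·1 = 0 ⇒ exp(i) = 0
Π_3 = γ · t

["0", "0", "1", "0", "0", "0", "1"]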